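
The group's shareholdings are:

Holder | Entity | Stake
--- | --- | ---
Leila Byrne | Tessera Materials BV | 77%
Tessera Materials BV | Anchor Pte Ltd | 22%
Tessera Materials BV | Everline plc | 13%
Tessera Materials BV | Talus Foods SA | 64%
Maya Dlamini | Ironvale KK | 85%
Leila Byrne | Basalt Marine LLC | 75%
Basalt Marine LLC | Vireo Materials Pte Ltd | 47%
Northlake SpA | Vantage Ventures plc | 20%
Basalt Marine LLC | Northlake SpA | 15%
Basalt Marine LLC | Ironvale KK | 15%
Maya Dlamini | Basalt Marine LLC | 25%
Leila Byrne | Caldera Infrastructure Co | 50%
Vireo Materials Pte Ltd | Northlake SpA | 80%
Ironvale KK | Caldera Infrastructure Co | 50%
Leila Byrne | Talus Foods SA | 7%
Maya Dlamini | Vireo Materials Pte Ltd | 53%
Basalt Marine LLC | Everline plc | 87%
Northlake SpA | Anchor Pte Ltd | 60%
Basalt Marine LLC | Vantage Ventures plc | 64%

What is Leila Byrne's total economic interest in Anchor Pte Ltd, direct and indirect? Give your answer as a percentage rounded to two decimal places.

40.61%

Leila reaches Anchor along 3 paths.
Via Basalt → Northlake: 75% × 15% × 60% = 6.75%.
Via Basalt → Vireo → Northlake: 75% × 47% × 80% × 60% = 16.92%.
Via Tessera: 77% × 22% = 16.94%.
Total: 6.75% + 16.92% + 16.94% = 40.61%.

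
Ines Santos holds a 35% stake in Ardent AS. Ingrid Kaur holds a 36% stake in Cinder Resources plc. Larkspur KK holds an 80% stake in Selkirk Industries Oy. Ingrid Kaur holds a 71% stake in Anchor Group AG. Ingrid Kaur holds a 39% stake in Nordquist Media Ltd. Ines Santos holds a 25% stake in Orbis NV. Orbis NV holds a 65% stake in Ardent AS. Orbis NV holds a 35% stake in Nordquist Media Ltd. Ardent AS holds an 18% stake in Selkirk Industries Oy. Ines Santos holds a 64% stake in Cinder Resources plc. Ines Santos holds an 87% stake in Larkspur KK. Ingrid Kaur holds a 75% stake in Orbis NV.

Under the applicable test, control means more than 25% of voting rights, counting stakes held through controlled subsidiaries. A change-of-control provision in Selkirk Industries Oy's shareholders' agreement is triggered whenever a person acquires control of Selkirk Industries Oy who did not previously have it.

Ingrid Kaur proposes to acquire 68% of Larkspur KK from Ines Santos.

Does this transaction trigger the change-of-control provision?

The purchase adds only to Ingrid's holdings (Ines's stake shrinks), so Ingrid is the only person who could newly come to control Selkirk.
Ingrid holds 36% of Cinder, so Ingrid controls Cinder.
Ingrid holds 75% of Orbis, so Ingrid controls Orbis.
Orbis holds 65% of Ardent, so Ingrid controls Ardent.
Orbis and Ingrid together hold 35% + 39% = 74% of Nordquist, so Ingrid controls Nordquist.
Ingrid holds 71% of Anchor, so Ingrid controls Anchor.
In Selkirk, Ingrid's side holds only 18%, not > 25%.
So before the transaction, Ingrid does not control Selkirk.
After the purchase, Ingrid holds 68% of Larkspur directly, and Ines's stake falls to 19%.
Ingrid holds 68% of Larkspur, so Ingrid controls Larkspur.
Ardent and Larkspur together hold 18% + 80% = 98% of Selkirk, so Ingrid controls Selkirk.
Ingrid did not control Selkirk before and does after, so the clause is triggered.

Yes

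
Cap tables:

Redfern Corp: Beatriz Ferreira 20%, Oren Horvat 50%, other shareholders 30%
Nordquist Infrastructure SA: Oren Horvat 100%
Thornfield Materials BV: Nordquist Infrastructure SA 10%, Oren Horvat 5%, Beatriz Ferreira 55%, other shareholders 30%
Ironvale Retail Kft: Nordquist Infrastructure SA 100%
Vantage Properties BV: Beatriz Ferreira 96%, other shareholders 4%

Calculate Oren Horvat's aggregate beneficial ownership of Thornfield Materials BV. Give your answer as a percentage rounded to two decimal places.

15.00%

Oren reaches Thornfield along 2 paths.
Via Nordquist: 100% × 10% = 10%.
Direct stake: 5% = 5%.
Total: 10% + 5% = 15%.
Rounded: 15.00%.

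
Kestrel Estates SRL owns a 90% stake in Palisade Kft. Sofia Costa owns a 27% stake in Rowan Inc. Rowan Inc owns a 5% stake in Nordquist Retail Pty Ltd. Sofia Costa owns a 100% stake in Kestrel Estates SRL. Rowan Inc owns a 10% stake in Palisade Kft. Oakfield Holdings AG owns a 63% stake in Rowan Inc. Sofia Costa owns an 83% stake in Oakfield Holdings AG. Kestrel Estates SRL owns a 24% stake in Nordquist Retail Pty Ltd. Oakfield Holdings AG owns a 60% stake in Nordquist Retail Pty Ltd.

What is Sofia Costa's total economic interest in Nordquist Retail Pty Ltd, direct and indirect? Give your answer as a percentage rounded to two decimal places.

77.76%

Sofia reaches Nordquist along 4 paths.
Via Kestrel: 100% × 24% = 24%.
Via Oakfield: 83% × 60% = 49.8%.
Via Rowan: 27% × 5% = 1.35%.
Via Oakfield → Rowan: 83% × 63% × 5% = 2.6145%.
Total: 24% + 49.8% + 1.35% + 2.6145% = 77.7645%.
Rounded: 77.76%.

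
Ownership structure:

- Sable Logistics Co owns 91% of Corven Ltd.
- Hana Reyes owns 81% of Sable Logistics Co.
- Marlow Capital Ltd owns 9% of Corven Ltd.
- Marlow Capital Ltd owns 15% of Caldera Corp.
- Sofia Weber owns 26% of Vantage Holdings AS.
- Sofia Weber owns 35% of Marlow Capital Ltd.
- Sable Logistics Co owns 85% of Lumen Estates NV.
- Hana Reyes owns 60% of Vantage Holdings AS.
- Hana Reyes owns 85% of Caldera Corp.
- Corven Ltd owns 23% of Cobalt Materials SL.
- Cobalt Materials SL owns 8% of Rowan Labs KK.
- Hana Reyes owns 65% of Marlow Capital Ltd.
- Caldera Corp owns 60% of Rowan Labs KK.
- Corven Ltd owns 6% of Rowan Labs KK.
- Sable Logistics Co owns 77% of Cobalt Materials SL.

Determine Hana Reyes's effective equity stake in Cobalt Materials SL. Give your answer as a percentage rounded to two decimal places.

80.67%

Hana reaches Cobalt along 3 paths.
Via Sable → Corven: 81% × 91% × 23% = 16.9533%.
Via Marlow → Corven: 65% × 9% × 23% = 1.3455%.
Via Sable: 81% × 77% = 62.37%.
Total: 16.9533% + 1.3455% + 62.37% = 80.6688%.
Rounded: 80.67%.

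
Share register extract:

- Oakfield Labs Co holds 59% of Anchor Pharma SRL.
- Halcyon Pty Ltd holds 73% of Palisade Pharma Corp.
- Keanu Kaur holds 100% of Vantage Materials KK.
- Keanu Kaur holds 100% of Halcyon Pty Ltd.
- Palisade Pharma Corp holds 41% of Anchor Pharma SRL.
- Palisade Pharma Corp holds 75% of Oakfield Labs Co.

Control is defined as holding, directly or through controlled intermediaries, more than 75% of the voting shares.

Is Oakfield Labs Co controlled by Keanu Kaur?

Keanu holds 100% of Halcyon, so Keanu controls Halcyon.
Keanu holds 100% of Vantage, so Keanu controls Vantage.
Neither Keanu nor any entity Keanu controls holds any voting interest in Oakfield.
So Keanu does not control Oakfield.

No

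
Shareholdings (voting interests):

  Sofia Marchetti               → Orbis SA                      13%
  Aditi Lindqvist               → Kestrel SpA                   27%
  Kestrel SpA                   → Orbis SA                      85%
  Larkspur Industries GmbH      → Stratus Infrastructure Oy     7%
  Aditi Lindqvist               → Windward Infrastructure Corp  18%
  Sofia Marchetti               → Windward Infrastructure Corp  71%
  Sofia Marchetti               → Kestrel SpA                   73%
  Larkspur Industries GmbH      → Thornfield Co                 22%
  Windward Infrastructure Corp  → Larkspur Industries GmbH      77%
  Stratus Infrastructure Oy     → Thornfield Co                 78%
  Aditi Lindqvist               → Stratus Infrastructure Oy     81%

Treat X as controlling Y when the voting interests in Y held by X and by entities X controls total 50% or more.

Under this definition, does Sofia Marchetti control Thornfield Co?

Sofia holds 71% of Windward, so Sofia controls Windward.
Sofia holds 73% of Kestrel, so Sofia controls Kestrel.
Windward holds 77% of Larkspur, so Sofia controls Larkspur.
Kestrel and Sofia together hold 85% + 13% = 98% of Orbis, so Sofia controls Orbis.
In Thornfield, Sofia's side holds only 22%, not ≥ 50%.
So Sofia does not control Thornfield.

No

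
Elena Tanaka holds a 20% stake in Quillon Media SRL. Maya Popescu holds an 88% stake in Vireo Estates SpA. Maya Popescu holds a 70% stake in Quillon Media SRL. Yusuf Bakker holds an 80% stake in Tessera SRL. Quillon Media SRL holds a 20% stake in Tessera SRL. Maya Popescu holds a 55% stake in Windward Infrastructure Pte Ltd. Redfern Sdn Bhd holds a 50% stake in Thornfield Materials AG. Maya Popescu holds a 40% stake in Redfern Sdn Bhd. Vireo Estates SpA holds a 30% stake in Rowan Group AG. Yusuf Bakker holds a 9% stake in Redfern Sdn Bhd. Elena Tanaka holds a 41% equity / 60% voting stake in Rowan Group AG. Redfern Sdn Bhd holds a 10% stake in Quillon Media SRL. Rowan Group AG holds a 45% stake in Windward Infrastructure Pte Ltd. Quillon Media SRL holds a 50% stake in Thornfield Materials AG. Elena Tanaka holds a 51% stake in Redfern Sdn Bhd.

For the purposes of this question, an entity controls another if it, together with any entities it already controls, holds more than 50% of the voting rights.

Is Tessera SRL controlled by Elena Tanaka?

Elena holds 51% of Redfern, so Elena controls Redfern.
Elena holds 60% of Rowan, so Elena controls Rowan.
Neither Elena nor any entity Elena controls holds any voting interest in Tessera.
So Elena does not control Tessera.

No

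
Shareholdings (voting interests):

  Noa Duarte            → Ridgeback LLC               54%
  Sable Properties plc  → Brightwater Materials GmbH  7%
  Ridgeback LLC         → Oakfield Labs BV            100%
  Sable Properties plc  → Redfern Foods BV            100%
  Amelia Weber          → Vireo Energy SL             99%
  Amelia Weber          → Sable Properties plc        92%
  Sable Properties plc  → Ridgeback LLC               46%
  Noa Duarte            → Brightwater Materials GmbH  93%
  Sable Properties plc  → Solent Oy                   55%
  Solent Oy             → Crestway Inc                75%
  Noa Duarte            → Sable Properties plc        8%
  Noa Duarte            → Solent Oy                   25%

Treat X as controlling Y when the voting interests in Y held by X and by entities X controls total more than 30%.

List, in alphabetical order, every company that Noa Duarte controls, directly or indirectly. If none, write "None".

Noa holds 54% of Ridgeback, so Noa controls Ridgeback.
Ridgeback holds 100% of Oakfield, so Noa controls Oakfield.
Noa holds 93% of Brightwater, so Noa controls Brightwater.
No other company's threshold is met.

Brightwater Materials GmbH, Oakfield Labs BV, Ridgeback LLC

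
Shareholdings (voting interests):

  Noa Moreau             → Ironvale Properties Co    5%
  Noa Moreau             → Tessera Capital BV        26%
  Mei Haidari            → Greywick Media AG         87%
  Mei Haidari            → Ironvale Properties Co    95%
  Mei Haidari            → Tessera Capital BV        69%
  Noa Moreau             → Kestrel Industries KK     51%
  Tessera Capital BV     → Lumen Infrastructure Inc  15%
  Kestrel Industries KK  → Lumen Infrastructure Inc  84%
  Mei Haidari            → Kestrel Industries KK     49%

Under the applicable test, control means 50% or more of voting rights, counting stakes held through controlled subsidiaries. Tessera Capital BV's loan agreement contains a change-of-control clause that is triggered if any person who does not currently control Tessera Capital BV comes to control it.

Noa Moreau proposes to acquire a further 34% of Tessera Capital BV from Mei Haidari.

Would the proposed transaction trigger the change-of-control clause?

The purchase adds only to Noa's holdings (Mei's stake shrinks), so Noa is the only person who could newly come to control Tessera.
Noa holds 51% of Kestrel, so Noa controls Kestrel.
Kestrel holds 84% of Lumen, so Noa controls Lumen.
In Tessera, Noa's side holds only 26%, not ≥ 50%.
So before the transaction, Noa does not control Tessera.
After the purchase, Noa's direct stake in Tessera rises to 26% + 34% = 60%, and Mei's stake falls to 35%.
Noa holds 60% of Tessera, so Noa controls Tessera.
Noa did not control Tessera before and does after, so the clause is triggered.

Yes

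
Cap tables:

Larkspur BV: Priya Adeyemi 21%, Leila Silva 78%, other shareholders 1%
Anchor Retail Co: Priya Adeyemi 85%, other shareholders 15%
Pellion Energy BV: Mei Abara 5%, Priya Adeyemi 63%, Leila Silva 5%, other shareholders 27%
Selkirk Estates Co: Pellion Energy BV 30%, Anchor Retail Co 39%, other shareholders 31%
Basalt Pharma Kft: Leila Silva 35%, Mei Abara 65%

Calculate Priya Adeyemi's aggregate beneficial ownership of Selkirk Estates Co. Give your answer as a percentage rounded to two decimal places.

52.05%

Priya reaches Selkirk along 2 paths.
Via Pellion: 63% × 30% = 18.9%.
Via Anchor: 85% × 39% = 33.15%.
Total: 18.9% + 33.15% = 52.05%.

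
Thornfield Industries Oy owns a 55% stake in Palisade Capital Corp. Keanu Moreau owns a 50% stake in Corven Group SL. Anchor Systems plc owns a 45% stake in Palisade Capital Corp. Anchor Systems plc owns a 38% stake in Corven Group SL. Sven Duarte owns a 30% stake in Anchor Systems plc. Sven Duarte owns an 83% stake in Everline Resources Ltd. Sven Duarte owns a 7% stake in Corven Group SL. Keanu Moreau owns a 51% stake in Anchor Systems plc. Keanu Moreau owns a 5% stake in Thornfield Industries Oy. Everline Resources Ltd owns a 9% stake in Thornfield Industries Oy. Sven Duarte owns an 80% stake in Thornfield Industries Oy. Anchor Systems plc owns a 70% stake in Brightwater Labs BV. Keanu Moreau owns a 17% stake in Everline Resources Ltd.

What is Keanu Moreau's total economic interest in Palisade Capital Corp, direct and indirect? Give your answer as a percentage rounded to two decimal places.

26.54%

Keanu reaches Palisade along 3 paths.
Via Thornfield: 5% × 55% = 2.75%.
Via Everline → Thornfield: 17% × 9% × 55% = 0.8415%.
Via Anchor: 51% × 45% = 22.95%.
Total: 2.75% + 0.8415% + 22.95% = 26.5415%.
Rounded: 26.54%.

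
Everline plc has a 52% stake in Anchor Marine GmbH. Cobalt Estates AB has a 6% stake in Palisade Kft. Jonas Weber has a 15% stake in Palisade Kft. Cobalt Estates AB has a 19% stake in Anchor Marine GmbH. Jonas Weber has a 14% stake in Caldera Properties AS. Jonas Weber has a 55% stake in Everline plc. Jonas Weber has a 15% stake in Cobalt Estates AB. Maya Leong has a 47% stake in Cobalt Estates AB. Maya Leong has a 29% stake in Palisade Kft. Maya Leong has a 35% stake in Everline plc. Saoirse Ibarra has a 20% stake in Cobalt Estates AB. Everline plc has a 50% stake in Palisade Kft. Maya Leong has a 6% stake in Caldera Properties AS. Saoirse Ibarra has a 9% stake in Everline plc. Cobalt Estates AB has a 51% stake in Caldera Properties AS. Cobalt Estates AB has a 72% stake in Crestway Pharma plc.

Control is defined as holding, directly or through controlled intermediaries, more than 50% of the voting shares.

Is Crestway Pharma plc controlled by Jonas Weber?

No

Jonas holds 55% of Everline, so Jonas controls Everline.
Jonas and Everline together hold 15% + 50% = 65% of Palisade, so Jonas controls Palisade.
Everline holds 52% of Anchor, so Jonas controls Anchor.
Neither Jonas nor any entity Jonas controls holds any voting interest in Crestway.
So Jonas does not control Crestway.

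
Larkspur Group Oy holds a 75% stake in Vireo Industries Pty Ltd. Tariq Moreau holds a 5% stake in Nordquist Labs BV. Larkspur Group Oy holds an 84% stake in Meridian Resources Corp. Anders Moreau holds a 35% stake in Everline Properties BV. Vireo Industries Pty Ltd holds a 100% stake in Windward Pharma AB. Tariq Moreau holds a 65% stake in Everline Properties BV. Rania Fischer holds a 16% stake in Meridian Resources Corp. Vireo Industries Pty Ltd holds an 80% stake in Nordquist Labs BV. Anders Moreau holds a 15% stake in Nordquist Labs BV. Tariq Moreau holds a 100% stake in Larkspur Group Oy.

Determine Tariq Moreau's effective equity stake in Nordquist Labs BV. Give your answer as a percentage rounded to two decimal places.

Tariq reaches Nordquist along 2 paths.
Via Larkspur → Vireo: 100% × 75% × 80% = 60%.
Direct stake: 5% = 5%.
Total: 60% + 5% = 65%.
Rounded: 65.00%.

65.00%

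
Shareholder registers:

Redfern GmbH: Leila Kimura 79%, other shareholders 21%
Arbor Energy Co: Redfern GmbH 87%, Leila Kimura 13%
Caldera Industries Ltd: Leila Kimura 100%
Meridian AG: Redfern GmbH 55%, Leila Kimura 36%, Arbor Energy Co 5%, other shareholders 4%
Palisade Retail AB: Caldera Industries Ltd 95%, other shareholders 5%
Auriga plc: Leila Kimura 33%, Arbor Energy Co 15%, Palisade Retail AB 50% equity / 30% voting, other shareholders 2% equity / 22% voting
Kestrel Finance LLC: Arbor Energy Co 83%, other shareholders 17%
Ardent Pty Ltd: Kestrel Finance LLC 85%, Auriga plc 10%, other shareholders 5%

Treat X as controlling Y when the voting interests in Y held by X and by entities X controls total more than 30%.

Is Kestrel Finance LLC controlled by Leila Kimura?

Yes

Leila holds 79% of Redfern, so Leila controls Redfern.
Redfern and Leila together hold 87% + 13% = 100% of Arbor, so Leila controls Arbor.
Arbor holds 83% of Kestrel, so Leila controls Kestrel.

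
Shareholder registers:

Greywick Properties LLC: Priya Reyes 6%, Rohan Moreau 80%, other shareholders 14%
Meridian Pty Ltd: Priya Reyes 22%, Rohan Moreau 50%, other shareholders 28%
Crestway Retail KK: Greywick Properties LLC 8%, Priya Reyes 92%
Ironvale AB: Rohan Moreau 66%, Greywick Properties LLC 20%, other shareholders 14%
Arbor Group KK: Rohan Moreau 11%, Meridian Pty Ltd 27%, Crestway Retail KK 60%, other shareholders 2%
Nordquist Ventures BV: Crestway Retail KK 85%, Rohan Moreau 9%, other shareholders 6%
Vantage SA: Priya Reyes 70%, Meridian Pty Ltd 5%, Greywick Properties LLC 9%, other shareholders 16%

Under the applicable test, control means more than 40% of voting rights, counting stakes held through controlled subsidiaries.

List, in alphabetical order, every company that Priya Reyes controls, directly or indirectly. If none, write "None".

Priya holds 92% of Crestway, so Priya controls Crestway.
Crestway holds 60% of Arbor, so Priya controls Arbor.
Crestway holds 85% of Nordquist, so Priya controls Nordquist.
Priya holds 70% of Vantage, so Priya controls Vantage.
No other company's threshold is met.

Arbor Group KK, Crestway Retail KK, Nordquist Ventures BV, Vantage SA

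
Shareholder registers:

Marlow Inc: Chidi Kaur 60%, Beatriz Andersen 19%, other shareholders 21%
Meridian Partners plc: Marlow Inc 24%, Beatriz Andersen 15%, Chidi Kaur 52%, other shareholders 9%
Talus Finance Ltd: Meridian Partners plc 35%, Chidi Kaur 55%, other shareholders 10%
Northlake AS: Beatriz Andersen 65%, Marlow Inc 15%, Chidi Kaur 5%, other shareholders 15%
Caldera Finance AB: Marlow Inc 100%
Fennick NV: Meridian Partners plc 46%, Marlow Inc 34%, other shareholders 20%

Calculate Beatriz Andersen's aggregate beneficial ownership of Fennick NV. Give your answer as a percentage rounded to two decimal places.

15.46%

Beatriz reaches Fennick along 3 paths.
Via Marlow → Meridian: 19% × 24% × 46% = 2.0976%.
Via Meridian: 15% × 46% = 6.9%.
Via Marlow: 19% × 34% = 6.46%.
Total: 2.0976% + 6.9% + 6.46% = 15.4576%.
Rounded: 15.46%.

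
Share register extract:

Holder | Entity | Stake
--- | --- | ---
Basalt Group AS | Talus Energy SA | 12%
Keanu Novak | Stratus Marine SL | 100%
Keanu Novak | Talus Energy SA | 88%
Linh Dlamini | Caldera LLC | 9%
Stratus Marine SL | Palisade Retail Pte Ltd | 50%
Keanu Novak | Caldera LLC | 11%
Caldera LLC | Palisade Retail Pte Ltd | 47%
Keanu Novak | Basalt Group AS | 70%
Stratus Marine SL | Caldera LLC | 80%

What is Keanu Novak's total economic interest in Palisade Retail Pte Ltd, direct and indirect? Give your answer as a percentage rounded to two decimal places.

92.77%

Keanu reaches Palisade along 3 paths.
Via Stratus: 100% × 50% = 50%.
Via Caldera: 11% × 47% = 5.17%.
Via Stratus → Caldera: 100% × 80% × 47% = 37.6%.
Total: 50% + 5.17% + 37.6% = 92.77%.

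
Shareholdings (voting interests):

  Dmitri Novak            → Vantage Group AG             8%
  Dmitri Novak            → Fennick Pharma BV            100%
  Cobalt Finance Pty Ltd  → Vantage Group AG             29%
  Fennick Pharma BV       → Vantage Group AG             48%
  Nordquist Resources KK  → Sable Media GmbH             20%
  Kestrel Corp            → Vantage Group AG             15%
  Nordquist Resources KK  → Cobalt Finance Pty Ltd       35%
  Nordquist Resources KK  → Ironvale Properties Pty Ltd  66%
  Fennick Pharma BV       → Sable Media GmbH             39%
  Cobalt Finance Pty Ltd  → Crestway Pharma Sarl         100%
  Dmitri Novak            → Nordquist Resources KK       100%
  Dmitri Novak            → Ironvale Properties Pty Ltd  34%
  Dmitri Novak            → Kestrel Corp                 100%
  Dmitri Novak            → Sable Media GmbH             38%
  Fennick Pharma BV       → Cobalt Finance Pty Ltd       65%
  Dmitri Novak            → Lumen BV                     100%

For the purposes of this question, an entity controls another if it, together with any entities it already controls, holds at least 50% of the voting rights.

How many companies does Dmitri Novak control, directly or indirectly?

Dmitri holds 100% of Fennick, so Dmitri controls Fennick.
Dmitri holds 100% of Nordquist, so Dmitri controls Nordquist.
Dmitri holds 100% of Kestrel, so Dmitri controls Kestrel.
Nordquist and Fennick together hold 35% + 65% = 100% of Cobalt, so Dmitri controls Cobalt.
Dmitri holds 100% of Lumen, so Dmitri controls Lumen.
Fennick and Nordquist and Dmitri together hold 39% + 20% + 38% = 97% of Sable, so Dmitri controls Sable.
Kestrel and Fennick and Cobalt and Dmitri together hold 15% + 48% + 29% + 8% = 100% of Vantage, so Dmitri controls Vantage.
Nordquist and Dmitri together hold 66% + 34% = 100% of Ironvale, so Dmitri controls Ironvale.
Cobalt holds 100% of Crestway, so Dmitri controls Crestway.
Dmitri controls 9 companies.

9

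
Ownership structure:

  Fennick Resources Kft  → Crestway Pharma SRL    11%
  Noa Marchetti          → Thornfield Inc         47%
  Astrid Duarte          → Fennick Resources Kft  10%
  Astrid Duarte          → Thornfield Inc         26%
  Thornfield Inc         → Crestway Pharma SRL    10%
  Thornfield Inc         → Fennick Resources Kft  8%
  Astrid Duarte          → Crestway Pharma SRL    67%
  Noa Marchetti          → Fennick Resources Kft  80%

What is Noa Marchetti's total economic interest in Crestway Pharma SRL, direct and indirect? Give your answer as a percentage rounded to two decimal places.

Noa reaches Crestway along 3 paths.
Via Thornfield: 47% × 10% = 4.7%.
Via Fennick: 80% × 11% = 8.8%.
Via Thornfield → Fennick: 47% × 8% × 11% = 0.4136%.
Total: 4.7% + 8.8% + 0.4136% = 13.9136%.
Rounded: 13.91%.

13.91%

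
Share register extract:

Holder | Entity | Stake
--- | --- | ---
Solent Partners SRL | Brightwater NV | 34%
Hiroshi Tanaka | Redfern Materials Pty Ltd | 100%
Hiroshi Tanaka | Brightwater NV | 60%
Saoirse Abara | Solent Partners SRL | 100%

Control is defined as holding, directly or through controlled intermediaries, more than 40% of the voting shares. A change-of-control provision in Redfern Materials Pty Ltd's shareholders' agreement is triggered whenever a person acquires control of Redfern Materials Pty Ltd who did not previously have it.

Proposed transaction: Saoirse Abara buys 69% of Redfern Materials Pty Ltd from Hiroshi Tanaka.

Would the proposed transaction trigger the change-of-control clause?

Yes

The purchase adds only to Saoirse's holdings (Hiroshi's stake shrinks), so Saoirse is the only person who could newly come to control Redfern.
Saoirse holds 100% of Solent, so Saoirse controls Solent.
Neither Saoirse nor any entity Saoirse controls holds any voting interest in Redfern.
So before the transaction, Saoirse does not control Redfern.
After the purchase, Saoirse holds 69% of Redfern directly, and Hiroshi's stake falls to 31%.
Saoirse holds 69% of Redfern, so Saoirse controls Redfern.
Saoirse did not control Redfern before and does after, so the clause is triggered.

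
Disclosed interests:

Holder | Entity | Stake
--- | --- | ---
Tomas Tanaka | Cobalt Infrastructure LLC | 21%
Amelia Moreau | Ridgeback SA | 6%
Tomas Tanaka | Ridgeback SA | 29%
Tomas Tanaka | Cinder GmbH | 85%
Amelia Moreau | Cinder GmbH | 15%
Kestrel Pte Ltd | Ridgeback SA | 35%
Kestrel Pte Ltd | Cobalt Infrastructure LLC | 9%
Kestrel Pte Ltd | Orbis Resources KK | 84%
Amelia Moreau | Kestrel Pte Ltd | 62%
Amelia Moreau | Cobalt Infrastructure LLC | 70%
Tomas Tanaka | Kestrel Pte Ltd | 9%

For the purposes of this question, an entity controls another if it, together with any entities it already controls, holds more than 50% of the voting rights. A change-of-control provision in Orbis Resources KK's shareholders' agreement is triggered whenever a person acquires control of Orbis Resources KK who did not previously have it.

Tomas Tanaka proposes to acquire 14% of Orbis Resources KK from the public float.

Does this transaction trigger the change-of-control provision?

No

The purchase changes only Tomas's holdings, so Tomas is the only person who could newly come to control Orbis.
Tomas holds 85% of Cinder, so Tomas controls Cinder.
Neither Tomas nor any entity Tomas controls holds any voting interest in Orbis.
So before the transaction, Tomas does not control Orbis.
After the purchase, Tomas holds 14% of Orbis directly.
After the transaction, Tomas's side holds 14% of Orbis, not > 50%, so Tomas still does not control Orbis.
No new person acquires control, so the clause is not triggered.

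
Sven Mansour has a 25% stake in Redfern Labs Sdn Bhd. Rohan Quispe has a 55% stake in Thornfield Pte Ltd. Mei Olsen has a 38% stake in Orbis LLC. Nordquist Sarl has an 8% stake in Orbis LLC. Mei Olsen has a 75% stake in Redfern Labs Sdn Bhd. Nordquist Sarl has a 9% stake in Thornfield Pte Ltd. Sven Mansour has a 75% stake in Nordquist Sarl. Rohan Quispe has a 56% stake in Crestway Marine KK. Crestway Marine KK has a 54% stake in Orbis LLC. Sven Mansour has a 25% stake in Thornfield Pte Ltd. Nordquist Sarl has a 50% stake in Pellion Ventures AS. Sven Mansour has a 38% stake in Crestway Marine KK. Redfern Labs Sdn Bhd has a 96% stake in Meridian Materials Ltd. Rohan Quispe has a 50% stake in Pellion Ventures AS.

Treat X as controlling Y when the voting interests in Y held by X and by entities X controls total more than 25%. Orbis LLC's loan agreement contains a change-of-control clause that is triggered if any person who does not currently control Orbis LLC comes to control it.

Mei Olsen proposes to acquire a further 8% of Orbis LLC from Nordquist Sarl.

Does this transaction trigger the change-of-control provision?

The purchase adds only to Mei's holdings (Nordquist's stake shrinks), so Mei is the only person who could newly come to control Orbis.
Mei holds 38% of Orbis, so Mei controls Orbis.
So Mei already controls Orbis before the transaction.
After the purchase, Mei's direct stake in Orbis rises to 38% + 8% = 46%, and Nordquist's stake falls to 0%.
Mei controlled Orbis already, so this is not a new person acquiring control; every other person's position is unchanged or reduced.
No new person acquires control, so the clause is not triggered.

No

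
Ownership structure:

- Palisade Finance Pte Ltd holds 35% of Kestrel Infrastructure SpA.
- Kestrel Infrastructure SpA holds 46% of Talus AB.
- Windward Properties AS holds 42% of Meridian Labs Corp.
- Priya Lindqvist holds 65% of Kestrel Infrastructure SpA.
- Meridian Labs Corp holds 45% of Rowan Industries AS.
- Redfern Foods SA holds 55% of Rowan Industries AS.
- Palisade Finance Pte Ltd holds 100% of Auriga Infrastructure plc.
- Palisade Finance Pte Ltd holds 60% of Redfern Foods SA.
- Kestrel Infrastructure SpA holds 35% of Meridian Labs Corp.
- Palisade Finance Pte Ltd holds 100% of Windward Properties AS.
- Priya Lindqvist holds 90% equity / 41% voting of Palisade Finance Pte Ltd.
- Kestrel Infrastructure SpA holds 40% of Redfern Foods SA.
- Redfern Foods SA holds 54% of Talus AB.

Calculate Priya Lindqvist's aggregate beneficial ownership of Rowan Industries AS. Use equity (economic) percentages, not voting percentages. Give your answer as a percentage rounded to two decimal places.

Priya reaches Rowan along 6 paths.
Via Kestrel → Meridian: 65% × 35% × 45% = 10.2375%.
Via Palisade → Kestrel → Meridian: 90% × 35% × 35% × 45% = 4.96125%.
Via Palisade → Windward → Meridian: 90% × 100% × 42% × 45% = 17.01%.
Via Kestrel → Redfern: 65% × 40% × 55% = 14.3%.
Via Palisade → Kestrel → Redfern: 90% × 35% × 40% × 55% = 6.93%.
Via Palisade → Redfern: 90% × 60% × 55% = 29.7%.
Total: 10.2375% + 4.96125% + 17.01% + 14.3% + 6.93% + 29.7% = 83.13875%.
Rounded: 83.14%.

83.14%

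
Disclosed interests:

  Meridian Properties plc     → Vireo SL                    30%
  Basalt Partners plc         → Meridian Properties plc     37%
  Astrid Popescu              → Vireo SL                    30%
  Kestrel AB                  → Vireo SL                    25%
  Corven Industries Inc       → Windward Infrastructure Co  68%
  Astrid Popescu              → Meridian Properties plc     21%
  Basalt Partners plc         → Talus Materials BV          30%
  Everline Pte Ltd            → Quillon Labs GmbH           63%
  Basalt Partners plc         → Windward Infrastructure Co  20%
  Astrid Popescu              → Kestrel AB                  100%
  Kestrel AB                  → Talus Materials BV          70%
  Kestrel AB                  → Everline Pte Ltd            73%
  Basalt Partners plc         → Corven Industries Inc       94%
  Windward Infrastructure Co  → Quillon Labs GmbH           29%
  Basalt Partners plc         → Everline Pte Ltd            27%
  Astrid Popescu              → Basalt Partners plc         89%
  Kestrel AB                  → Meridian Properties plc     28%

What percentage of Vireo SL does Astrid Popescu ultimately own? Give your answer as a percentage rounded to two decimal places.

79.58%

Astrid reaches Vireo along 5 paths.
Via Meridian: 21% × 30% = 6.3%.
Via Kestrel → Meridian: 100% × 28% × 30% = 8.4%.
Via Basalt → Meridian: 89% × 37% × 30% = 9.879%.
Via Kestrel: 100% × 25% = 25%.
Direct stake: 30% = 30%.
Total: 6.3% + 8.4% + 9.879% + 25% + 30% = 79.579%.
Rounded: 79.58%.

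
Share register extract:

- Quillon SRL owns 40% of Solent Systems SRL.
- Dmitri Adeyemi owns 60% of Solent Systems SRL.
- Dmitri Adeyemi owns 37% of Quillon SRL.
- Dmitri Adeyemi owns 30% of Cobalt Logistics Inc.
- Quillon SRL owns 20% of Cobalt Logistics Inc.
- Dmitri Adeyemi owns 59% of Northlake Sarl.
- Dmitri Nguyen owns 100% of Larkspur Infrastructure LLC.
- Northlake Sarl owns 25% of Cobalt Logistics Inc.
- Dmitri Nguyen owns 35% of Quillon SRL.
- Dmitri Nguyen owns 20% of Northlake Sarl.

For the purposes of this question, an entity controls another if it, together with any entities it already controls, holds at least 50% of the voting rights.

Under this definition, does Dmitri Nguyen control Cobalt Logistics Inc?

Dmitri Nguyen holds 100% of Larkspur, so Dmitri Nguyen controls Larkspur.
Neither Dmitri Nguyen nor any entity Dmitri Nguyen controls holds any voting interest in Cobalt.
So Dmitri Nguyen does not control Cobalt.

No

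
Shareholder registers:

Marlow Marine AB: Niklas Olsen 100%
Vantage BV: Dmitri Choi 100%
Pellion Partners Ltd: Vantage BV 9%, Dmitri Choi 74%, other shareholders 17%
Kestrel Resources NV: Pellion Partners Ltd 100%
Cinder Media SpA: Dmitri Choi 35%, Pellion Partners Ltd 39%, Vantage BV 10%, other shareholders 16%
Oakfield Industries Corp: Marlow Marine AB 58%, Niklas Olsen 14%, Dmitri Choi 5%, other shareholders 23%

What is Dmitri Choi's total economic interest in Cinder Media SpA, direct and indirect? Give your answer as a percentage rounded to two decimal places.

77.37%

Dmitri reaches Cinder along 4 paths.
Direct stake: 35% = 35%.
Via Vantage → Pellion: 100% × 9% × 39% = 3.51%.
Via Pellion: 74% × 39% = 28.86%.
Via Vantage: 100% × 10% = 10%.
Total: 35% + 3.51% + 28.86% + 10% = 77.37%.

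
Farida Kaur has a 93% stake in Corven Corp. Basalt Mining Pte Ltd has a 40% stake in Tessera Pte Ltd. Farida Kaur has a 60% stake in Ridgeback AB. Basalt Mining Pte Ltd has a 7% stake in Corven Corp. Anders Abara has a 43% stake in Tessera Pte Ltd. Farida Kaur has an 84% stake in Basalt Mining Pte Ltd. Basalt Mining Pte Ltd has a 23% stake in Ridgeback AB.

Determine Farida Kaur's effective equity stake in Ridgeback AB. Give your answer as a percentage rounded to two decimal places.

79.32%

Farida reaches Ridgeback along 2 paths.
Via Basalt: 84% × 23% = 19.32%.
Direct stake: 60% = 60%.
Total: 19.32% + 60% = 79.32%.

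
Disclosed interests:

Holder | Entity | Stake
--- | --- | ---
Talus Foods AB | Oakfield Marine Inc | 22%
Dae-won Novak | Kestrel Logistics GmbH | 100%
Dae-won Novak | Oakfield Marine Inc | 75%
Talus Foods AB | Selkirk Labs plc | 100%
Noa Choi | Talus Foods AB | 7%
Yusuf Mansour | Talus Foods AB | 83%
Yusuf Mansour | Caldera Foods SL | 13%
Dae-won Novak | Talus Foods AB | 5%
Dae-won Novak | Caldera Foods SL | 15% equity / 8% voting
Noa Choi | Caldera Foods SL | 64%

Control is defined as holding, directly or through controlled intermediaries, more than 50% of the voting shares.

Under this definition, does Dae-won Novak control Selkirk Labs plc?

No

Dae-won holds 100% of Kestrel, so Dae-won controls Kestrel.
Dae-won holds 75% of Oakfield, so Dae-won controls Oakfield.
Neither Dae-won nor any entity Dae-won controls holds any voting interest in Selkirk.
So Dae-won does not control Selkirk.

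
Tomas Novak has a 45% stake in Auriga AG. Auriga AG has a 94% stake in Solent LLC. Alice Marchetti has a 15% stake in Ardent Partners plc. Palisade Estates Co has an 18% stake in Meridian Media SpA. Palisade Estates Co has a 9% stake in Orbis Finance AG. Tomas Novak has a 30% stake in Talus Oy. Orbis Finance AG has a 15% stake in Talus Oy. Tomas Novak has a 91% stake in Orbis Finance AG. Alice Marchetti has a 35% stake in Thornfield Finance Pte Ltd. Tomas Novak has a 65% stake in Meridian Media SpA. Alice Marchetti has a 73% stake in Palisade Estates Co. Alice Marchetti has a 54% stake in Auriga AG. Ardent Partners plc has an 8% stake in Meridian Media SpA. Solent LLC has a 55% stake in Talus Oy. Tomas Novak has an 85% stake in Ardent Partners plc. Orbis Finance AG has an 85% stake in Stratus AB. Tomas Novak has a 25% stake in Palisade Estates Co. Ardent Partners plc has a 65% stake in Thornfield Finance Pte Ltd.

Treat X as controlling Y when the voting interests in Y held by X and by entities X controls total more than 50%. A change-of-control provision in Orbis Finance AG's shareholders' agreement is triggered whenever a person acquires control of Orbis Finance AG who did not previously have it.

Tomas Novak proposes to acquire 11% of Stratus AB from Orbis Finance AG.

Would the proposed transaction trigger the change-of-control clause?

No

The purchase adds only to Tomas's holdings (Orbis's stake shrinks), so Tomas is the only person who could newly come to control Orbis.
Tomas holds 91% of Orbis, so Tomas controls Orbis.
So Tomas already controls Orbis before the transaction.
After the purchase, Tomas holds 11% of Stratus directly, and Orbis's stake falls to 74%.
Tomas controlled Orbis already, so this is not a new person acquiring control; every other person's position is unchanged or reduced.
No new person acquires control, so the clause is not triggered.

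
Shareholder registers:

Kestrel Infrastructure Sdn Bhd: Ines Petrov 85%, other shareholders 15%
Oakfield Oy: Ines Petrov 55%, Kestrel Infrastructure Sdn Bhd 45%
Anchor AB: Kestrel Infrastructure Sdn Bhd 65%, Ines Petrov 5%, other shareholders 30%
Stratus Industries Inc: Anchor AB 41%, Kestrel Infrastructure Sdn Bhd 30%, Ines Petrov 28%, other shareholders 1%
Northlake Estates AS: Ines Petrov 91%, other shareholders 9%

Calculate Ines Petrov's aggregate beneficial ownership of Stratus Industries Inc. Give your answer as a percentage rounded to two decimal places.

Ines reaches Stratus along 4 paths.
Via Kestrel → Anchor: 85% × 65% × 41% = 22.6525%.
Via Anchor: 5% × 41% = 2.05%.
Via Kestrel: 85% × 30% = 25.5%.
Direct stake: 28% = 28%.
Total: 22.6525% + 2.05% + 25.5% + 28% = 78.2025%.
Rounded: 78.20%.

78.20%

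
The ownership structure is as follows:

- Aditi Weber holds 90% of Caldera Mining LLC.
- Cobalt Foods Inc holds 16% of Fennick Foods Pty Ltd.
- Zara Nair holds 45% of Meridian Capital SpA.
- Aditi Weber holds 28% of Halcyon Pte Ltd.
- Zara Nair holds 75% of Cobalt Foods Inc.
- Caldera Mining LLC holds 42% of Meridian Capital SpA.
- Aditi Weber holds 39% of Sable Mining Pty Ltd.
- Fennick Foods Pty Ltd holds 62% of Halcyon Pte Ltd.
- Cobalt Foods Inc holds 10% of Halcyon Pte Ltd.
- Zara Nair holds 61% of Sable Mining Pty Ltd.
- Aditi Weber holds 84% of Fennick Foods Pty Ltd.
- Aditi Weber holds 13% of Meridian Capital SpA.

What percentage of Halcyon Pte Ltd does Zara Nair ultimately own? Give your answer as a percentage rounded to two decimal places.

Zara reaches Halcyon along 2 paths.
Via Cobalt: 75% × 10% = 7.5%.
Via Cobalt → Fennick: 75% × 16% × 62% = 7.44%.
Total: 7.5% + 7.44% = 14.94%.

14.94%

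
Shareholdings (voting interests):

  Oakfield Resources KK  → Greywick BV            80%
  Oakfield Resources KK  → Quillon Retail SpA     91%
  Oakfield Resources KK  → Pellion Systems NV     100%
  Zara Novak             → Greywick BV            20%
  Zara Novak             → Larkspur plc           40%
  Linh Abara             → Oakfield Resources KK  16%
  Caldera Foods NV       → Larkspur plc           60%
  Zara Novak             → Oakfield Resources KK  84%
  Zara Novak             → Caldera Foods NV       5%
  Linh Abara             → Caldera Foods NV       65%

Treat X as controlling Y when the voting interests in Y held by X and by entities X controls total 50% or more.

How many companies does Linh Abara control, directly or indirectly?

2

Linh holds 65% of Caldera, so Linh controls Caldera.
Caldera holds 60% of Larkspur, so Linh controls Larkspur.
No other company's threshold is met.
Linh controls 2 companies.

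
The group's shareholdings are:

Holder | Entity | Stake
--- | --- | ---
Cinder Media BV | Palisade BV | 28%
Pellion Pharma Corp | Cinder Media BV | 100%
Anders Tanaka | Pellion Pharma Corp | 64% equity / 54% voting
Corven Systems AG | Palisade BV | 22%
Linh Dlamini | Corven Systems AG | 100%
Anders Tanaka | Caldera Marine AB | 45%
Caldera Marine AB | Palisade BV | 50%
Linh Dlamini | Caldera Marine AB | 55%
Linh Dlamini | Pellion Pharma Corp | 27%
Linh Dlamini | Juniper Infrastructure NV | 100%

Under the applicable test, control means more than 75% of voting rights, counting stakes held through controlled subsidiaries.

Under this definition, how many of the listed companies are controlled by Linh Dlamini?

2

Linh holds 100% of Juniper, so Linh controls Juniper.
Linh holds 100% of Corven, so Linh controls Corven.
No other company's threshold is met.
Linh controls 2 companies.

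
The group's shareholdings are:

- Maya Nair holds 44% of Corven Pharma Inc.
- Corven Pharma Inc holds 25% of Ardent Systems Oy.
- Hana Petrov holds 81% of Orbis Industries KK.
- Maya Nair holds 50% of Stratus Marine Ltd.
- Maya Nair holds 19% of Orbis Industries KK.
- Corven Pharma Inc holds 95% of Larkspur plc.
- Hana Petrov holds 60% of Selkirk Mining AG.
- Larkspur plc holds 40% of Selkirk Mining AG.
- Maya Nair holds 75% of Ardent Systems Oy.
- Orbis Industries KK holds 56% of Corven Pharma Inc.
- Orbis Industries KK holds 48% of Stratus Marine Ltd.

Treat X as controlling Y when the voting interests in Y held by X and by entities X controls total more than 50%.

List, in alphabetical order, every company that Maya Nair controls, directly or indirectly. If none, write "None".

Maya holds 75% of Ardent, so Maya controls Ardent.
No other company's threshold is met.

Ardent Systems Oy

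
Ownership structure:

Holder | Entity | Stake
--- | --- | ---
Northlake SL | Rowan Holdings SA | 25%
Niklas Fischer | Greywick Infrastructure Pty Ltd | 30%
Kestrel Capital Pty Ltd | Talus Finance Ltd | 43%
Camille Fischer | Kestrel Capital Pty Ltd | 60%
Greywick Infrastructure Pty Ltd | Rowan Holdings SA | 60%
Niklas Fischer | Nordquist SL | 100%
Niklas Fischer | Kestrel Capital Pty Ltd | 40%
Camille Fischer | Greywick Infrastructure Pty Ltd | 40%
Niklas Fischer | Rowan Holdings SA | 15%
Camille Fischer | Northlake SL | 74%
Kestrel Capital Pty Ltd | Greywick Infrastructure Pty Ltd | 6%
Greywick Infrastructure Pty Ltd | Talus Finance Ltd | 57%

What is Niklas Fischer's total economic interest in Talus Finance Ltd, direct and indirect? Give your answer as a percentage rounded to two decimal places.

35.67%

Niklas reaches Talus along 3 paths.
Via Kestrel: 40% × 43% = 17.2%.
Via Kestrel → Greywick: 40% × 6% × 57% = 1.368%.
Via Greywick: 30% × 57% = 17.1%.
Total: 17.2% + 1.368% + 17.1% = 35.668%.
Rounded: 35.67%.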